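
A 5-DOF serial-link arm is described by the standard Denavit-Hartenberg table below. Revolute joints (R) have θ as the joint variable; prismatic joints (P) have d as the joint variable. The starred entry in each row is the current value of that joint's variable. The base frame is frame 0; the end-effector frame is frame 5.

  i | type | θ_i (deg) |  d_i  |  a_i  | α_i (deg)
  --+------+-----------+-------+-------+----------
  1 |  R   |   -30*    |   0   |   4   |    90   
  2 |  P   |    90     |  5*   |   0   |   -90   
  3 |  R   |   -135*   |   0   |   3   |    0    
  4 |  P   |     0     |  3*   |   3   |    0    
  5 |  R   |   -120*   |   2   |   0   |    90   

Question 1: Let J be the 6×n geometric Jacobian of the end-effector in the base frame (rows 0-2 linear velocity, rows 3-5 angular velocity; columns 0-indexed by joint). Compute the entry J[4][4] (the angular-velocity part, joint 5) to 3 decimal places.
0.500

axis z_4 = (-0.8660,0.5000,0.0000); lever o_n−o_4 = (-1.7321,1.0000,0.0000)
cross product → J_v[:, 4] = (-0.0000,-0.0000,-0.0000)
J_ω[:, 4] = z_4
entry J[4][4] = 0.5000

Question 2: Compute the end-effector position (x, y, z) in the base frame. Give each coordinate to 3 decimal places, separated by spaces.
after link 1: o_1 = (3.4641, -2.0000, 0.0000)
after link 2: o_2 = (0.9641, -6.3301, 0.0000)
after link 3: o_3 = (-0.0966, -8.1672, -2.1213)
after link 4: o_4 = (-3.7553, -8.5044, -4.2426)
after link 5: o_5 = (-5.4873, -7.5044, -4.2426)

-5.487 -7.504 -4.243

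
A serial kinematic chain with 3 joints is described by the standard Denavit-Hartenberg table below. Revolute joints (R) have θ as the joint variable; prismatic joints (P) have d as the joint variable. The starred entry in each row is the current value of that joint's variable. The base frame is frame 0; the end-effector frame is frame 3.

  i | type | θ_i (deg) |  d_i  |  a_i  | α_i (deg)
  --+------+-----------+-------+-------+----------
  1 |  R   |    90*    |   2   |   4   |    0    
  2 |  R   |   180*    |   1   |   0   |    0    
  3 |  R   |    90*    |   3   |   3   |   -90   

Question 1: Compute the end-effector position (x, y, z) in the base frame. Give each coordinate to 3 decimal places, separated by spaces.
3.000 4.000 6.000

after link 1: o_1 = (0.0000, 4.0000, 2.0000)
after link 2: o_2 = (0.0000, 4.0000, 3.0000)
after link 3: o_3 = (3.0000, 4.0000, 6.0000)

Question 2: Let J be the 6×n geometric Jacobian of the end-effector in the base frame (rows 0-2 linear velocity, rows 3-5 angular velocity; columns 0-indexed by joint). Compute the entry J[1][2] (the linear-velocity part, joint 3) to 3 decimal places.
axis z_2 = (0.0000,0.0000,1.0000); lever o_n−o_2 = (3.0000,-0.0000,3.0000)
cross product → J_v[:, 2] = (0.0000,3.0000,-0.0000)
J_ω[:, 2] = z_2
entry J[1][2] = 3.0000

3.000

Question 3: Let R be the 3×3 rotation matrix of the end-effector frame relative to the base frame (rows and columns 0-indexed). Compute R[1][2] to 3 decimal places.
End-effector z-axis (col 2 of R) = (0.0000,1.0000,0.0000)
R[1][2] = 1.0000

1.000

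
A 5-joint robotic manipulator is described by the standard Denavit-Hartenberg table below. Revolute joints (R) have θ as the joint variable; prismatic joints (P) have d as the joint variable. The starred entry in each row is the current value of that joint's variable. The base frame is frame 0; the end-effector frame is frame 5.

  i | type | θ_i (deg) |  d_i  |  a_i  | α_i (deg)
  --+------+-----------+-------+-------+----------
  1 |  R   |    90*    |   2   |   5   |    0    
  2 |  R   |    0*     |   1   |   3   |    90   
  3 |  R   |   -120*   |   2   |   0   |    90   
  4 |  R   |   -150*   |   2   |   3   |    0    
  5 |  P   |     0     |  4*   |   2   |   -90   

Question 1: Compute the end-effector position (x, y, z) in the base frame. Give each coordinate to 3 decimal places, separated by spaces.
-0.500 4.969 9.750

after link 1: o_1 = (0.0000, 5.0000, 2.0000)
after link 2: o_2 = (0.0000, 8.0000, 3.0000)
after link 3: o_3 = (2.0000, 8.0000, 3.0000)
after link 4: o_4 = (0.5000, 7.5670, 6.2500)
after link 5: o_5 = (-0.5000, 4.9689, 9.7500)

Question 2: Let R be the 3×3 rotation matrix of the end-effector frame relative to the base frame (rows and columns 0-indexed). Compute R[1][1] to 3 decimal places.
0.866

End-effector y-axis (col 1 of R) = (-0.0000,0.8660,-0.5000)
R[1][1] = 0.8660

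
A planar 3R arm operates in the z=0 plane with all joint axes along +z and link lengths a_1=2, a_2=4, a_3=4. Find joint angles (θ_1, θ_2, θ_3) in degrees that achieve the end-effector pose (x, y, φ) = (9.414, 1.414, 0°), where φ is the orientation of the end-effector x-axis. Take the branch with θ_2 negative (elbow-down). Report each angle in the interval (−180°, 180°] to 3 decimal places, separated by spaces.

wrist centre = target − a_3·(cos φ, sin φ) = (5.4140, 1.4140)
cos θ_2 = (31.3108−2²−4²)/(2·2·4) = 0.7069; θ_2 = -45.0148° (elbow-down)
β = atan2(1.4140,5.4140) = 14.6372°; ψ = atan2(-2.8292,4.8277) = -30.3714°
θ_1 = β − ψ = 45.0087°
θ_3 = φ − θ_1 − θ_2 = 0.0061° (wrapped to (-180°,180°])

45.009 -45.015 0.006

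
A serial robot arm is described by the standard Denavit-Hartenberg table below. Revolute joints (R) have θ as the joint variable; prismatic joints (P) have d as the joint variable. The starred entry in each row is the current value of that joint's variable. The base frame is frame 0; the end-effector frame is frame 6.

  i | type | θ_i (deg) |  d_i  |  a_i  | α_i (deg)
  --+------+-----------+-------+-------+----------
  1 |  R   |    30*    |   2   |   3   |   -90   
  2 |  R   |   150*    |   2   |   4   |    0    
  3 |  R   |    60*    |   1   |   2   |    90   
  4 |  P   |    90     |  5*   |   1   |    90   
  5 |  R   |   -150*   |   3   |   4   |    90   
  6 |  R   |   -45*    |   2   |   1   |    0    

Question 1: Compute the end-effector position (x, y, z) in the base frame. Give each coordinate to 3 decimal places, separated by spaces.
-4.979 -4.118 -1.645

after link 1: o_1 = (2.5981, 1.5000, 2.0000)
after link 2: o_2 = (-1.4019, 1.5000, 0.0000)
after link 3: o_3 = (-3.4019, 1.5000, 1.0000)
after link 4: o_4 = (-6.0670, 1.1160, -3.3301)
after link 5: o_5 = (-5.7189, -2.6830, -0.0981)
after link 6: o_6 = (-4.9793, -4.1178, -1.6454)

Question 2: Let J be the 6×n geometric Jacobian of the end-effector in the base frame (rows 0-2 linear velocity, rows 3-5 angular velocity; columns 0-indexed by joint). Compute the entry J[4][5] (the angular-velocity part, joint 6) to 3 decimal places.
axis z_5 = (-0.1250,-0.6495,-0.7500); lever o_n−o_5 = (0.7396,-1.4348,-1.5474)
cross product → J_v[:, 5] = (-0.0711,-0.7481,0.6597)
J_ω[:, 5] = z_5
entry J[4][5] = -0.6495

-0.650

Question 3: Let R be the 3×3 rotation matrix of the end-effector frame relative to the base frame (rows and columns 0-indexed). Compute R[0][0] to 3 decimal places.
End-effector x-axis (col 0 of R) = (0.9896,-0.1358,-0.0474)
R[0][0] = 0.9896

0.990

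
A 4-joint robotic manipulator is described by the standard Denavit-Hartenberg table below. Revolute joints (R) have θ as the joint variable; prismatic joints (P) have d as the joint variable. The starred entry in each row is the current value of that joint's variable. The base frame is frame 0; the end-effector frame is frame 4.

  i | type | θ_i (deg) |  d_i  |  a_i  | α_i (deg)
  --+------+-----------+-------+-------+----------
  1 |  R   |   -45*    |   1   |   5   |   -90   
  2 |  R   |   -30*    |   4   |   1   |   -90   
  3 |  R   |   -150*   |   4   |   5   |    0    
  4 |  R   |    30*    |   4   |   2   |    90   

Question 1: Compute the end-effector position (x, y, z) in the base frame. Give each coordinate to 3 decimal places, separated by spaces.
after link 1: o_1 = (3.5355, -3.5355, 1.0000)
after link 2: o_2 = (6.9763, -1.3195, 1.5000)
after link 3: o_3 = (7.5067, 1.6857, -4.1292)
after link 4: o_4 = (9.5332, 2.1086, -8.0933)

9.533 2.109 -8.093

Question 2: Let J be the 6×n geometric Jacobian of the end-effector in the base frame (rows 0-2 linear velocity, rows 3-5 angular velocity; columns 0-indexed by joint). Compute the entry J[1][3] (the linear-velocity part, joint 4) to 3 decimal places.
-0.354

axis z_3 = (0.3536,-0.3536,-0.8660); lever o_n−o_3 = (2.0266,0.4229,-3.9641)
cross product → J_v[:, 3] = (1.7678,-0.3536,0.8660)
J_ω[:, 3] = z_3
entry J[1][3] = -0.3536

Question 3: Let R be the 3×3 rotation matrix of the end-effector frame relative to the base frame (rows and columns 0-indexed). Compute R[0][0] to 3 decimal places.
End-effector x-axis (col 0 of R) = (0.3062,0.9186,-0.2500)
R[0][0] = 0.3062

0.306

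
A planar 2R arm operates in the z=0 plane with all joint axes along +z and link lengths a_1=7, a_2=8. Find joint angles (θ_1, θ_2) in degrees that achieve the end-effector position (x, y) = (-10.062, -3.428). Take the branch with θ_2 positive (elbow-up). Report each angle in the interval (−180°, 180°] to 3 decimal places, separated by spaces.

cos θ_2 = (112.9950−7²−8²)/(2·7·8) = -0.0000; θ_2 = 90.0025° (elbow-up)
β = atan2(-3.4280,-10.0620) = -161.1867°; ψ = atan2(8.0000,6.9996) = 48.8155°
θ_1 = β − ψ = -210.0022°

149.998 90.003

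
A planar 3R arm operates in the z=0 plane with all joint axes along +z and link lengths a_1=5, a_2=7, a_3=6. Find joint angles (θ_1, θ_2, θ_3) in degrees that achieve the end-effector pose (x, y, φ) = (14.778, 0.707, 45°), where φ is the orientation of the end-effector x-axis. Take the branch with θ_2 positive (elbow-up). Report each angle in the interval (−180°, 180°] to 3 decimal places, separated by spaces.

wrist centre = target − a_3·(cos φ, sin φ) = (10.5354, -3.5356)
cos θ_2 = (123.4946−5²−7²)/(2·5·7) = 0.7071; θ_2 = 45.0034° (elbow-up)
β = atan2(-3.5356,10.5354) = -18.5516°; ψ = atan2(4.9500,9.9495) = 26.4512°
θ_1 = β − ψ = -45.0028°
θ_3 = φ − θ_1 − θ_2 = 44.9994° (wrapped to (-180°,180°])

-45.003 45.003 44.999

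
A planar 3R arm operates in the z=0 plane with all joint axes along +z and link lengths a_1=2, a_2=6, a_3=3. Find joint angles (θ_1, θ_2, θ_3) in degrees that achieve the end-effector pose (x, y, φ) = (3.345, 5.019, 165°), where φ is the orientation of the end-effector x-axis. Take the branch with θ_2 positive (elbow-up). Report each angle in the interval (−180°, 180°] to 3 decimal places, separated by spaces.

0.001 44.997 120.002

wrist centre = target − a_3·(cos φ, sin φ) = (6.2428, 4.2425)
cos θ_2 = (56.9714−2²−6²)/(2·2·6) = 0.7071; θ_2 = 44.9970° (elbow-up)
β = atan2(4.2425,6.2428) = 34.1997°; ψ = atan2(4.2424,6.2429) = 34.1986°
θ_1 = β − ψ = 0.0011°
θ_3 = φ − θ_1 − θ_2 = 120.0018° (wrapped to (-180°,180°])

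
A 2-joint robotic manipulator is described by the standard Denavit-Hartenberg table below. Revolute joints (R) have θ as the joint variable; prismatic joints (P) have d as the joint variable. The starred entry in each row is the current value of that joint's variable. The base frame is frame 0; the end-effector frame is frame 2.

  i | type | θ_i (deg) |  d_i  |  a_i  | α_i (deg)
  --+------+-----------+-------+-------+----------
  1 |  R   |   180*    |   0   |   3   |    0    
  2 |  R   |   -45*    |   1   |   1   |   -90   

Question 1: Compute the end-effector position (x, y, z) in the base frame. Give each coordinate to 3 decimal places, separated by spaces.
after link 1: o_1 = (-3.0000, 0.0000, 0.0000)
after link 2: o_2 = (-3.7071, 0.7071, 1.0000)

-3.707 0.707 1.000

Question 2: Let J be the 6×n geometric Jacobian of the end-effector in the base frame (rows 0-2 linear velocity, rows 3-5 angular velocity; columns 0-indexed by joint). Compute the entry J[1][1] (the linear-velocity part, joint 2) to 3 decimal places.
-0.707

axis z_1 = (0.0000,0.0000,1.0000); lever o_n−o_1 = (-0.7071,0.7071,1.0000)
cross product → J_v[:, 1] = (-0.7071,-0.7071,0.0000)
J_ω[:, 1] = z_1
entry J[1][1] = -0.7071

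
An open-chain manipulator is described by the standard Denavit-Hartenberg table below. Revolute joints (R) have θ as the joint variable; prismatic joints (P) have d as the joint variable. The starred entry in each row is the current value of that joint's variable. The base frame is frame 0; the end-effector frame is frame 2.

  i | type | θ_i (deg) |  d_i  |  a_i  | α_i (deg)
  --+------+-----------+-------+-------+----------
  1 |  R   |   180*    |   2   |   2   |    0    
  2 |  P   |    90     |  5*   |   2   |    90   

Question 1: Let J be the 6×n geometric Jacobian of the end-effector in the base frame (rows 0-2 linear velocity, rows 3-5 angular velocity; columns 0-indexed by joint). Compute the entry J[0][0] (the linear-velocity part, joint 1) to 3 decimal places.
axis z_0 = ẑ; lever o_n−o_0 = (-2.0000,-2.0000,7.0000)
cross product → J_v[:, 0] = (2.0000,-2.0000,0.0000)
J_ω[:, 0] = z_0
entry J[0][0] = 2.0000

2.000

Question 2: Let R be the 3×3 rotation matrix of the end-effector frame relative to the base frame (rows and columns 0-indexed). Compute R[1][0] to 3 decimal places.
-1.000

End-effector x-axis (col 0 of R) = (-0.0000,-1.0000,0.0000)
R[1][0] = -1.0000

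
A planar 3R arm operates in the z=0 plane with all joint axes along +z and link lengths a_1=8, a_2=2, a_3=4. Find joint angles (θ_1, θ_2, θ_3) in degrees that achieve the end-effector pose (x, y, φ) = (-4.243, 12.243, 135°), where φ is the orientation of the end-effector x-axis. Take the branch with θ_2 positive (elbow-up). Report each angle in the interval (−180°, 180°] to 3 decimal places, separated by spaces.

90.005 44.980 0.015

wrist centre = target − a_3·(cos φ, sin φ) = (-1.4146, 9.4146)
cos θ_2 = (90.6352−8²−2²)/(2·8·2) = 0.7073; θ_2 = 44.9803° (elbow-up)
β = atan2(9.4146,-1.4146) = 98.5450°; ψ = atan2(1.4137,9.4147) = 8.5398°
θ_1 = β − ψ = 90.0051°
θ_3 = φ − θ_1 − θ_2 = 0.0146° (wrapped to (-180°,180°])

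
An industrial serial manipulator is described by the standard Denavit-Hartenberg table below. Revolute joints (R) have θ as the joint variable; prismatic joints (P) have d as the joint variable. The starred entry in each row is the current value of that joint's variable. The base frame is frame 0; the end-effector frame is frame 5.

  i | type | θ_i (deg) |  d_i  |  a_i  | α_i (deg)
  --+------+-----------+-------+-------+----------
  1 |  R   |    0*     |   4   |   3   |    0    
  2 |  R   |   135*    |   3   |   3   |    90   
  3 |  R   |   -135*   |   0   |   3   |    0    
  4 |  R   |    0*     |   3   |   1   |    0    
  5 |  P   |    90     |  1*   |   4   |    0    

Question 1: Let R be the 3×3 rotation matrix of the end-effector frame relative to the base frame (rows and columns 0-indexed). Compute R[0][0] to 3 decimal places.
End-effector x-axis (col 0 of R) = (-0.5000,0.5000,-0.7071)
R[0][0] = -0.5000

-0.500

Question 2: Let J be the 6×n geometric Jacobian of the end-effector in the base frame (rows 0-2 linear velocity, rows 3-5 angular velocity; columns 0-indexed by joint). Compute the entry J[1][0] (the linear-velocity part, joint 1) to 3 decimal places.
3.707

axis z_0 = ẑ; lever o_n−o_0 = (3.7071,4.9497,1.3431)
cross product → J_v[:, 0] = (-4.9497,3.7071,0.0000)
J_ω[:, 0] = z_0
entry J[1][0] = 3.7071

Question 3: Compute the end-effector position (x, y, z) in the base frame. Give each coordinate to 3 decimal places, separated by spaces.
after link 1: o_1 = (3.0000, 0.0000, 4.0000)
after link 2: o_2 = (0.8787, 2.1213, 7.0000)
after link 3: o_3 = (2.3787, 0.6213, 4.8787)
after link 4: o_4 = (5.0000, 2.2426, 4.1716)
after link 5: o_5 = (3.7071, 4.9497, 1.3431)

3.707 4.950 1.343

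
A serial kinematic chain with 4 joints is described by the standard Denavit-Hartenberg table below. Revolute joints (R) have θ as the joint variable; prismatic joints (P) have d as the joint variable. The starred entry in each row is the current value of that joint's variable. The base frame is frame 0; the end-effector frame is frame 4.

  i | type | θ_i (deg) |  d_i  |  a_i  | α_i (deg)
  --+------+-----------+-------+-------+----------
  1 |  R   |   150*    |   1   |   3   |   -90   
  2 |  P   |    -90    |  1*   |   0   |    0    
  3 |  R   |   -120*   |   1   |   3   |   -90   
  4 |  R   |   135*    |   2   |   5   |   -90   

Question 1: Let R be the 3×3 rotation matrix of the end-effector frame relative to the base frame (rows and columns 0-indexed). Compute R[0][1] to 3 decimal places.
-0.433

End-effector y-axis (col 1 of R) = (-0.4330,0.2500,-0.8660)
R[0][1] = -0.4330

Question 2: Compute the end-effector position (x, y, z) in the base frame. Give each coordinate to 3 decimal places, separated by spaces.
-1.366 2.562 3.000

after link 1: o_1 = (-2.5981, 1.5000, 1.0000)
after link 2: o_2 = (-3.0981, 0.6340, 1.0000)
after link 3: o_3 = (-1.3481, -1.5311, -0.5000)
after link 4: o_4 = (-1.3659, 2.5617, 2.9998)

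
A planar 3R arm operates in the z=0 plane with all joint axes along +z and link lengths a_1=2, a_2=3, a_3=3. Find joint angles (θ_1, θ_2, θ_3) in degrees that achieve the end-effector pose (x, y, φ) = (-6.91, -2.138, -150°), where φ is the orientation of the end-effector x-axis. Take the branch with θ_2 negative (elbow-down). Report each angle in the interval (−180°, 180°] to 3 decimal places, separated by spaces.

wrist centre = target − a_3·(cos φ, sin φ) = (-4.3119, -0.6380)
cos θ_2 = (18.9997−2²−3²)/(2·2·3) = 0.5000; θ_2 = -60.0015° (elbow-down)
β = atan2(-0.6380,-4.3119) = -171.5835°; ψ = atan2(-2.5981,3.4999) = -36.5877°
θ_1 = β − ψ = -134.9958°
θ_3 = φ − θ_1 − θ_2 = 44.9973° (wrapped to (-180°,180°])

-134.996 -60.001 44.997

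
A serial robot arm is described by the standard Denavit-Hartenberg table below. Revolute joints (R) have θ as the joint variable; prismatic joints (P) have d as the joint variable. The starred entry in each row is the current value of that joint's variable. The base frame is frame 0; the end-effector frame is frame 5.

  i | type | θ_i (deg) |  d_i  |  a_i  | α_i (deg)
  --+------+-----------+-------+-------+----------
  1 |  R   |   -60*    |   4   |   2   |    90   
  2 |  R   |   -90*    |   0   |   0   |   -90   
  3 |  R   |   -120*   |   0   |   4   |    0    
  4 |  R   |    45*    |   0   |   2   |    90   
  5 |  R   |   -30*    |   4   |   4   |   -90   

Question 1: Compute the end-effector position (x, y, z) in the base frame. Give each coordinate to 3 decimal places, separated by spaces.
after link 1: o_1 = (1.0000, -1.7321, 4.0000)
after link 2: o_2 = (1.0000, -1.7321, 4.0000)
after link 3: o_3 = (-2.0000, -3.4641, 6.0000)
after link 4: o_4 = (-3.6730, -4.4300, 5.4824)
after link 5: o_5 = (-8.4674, -4.8886, 8.4495)

-8.467 -4.889 8.449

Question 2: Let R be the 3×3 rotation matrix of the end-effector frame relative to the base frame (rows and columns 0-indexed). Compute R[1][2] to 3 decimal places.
-0.991

End-effector z-axis (col 2 of R) = (0.0148,-0.9915,-0.1294)
R[1][2] = -0.9915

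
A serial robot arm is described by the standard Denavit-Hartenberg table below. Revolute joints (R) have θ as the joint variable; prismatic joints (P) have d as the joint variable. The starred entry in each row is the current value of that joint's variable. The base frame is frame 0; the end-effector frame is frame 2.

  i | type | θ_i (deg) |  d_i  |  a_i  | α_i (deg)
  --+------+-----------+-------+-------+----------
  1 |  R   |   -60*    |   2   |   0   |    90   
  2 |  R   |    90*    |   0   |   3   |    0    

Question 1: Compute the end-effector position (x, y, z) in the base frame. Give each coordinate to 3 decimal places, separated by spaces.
after link 1: o_1 = (0.0000, 0.0000, 2.0000)
after link 2: o_2 = (0.0000, -0.0000, 5.0000)

0.000 -0.000 5.000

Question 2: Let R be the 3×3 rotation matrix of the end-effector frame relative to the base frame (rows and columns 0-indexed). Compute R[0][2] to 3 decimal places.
End-effector z-axis (col 2 of R) = (-0.8660,-0.5000,0.0000)
R[0][2] = -0.8660

-0.866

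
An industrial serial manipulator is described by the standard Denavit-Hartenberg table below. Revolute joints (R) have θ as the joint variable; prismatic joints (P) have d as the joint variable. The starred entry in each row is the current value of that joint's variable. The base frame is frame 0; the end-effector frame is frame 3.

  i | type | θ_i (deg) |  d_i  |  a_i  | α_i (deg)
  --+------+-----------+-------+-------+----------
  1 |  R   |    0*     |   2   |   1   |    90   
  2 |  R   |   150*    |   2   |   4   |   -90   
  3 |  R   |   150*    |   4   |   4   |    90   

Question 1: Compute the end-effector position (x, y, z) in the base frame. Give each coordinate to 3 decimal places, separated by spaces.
after link 1: o_1 = (1.0000, 0.0000, 2.0000)
after link 2: o_2 = (-2.4641, -2.0000, 4.0000)
after link 3: o_3 = (-1.4641, -0.0000, -1.1962)

-1.464 -0.000 -1.196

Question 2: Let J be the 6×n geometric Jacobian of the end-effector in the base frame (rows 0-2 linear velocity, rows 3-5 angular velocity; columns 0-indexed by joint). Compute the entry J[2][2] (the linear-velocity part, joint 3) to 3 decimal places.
axis z_2 = (-0.5000,-0.0000,-0.8660); lever o_n−o_2 = (1.0000,2.0000,-5.1962)
cross product → J_v[:, 2] = (1.7321,-3.4641,-1.0000)
J_ω[:, 2] = z_2
entry J[2][2] = -1.0000

-1.000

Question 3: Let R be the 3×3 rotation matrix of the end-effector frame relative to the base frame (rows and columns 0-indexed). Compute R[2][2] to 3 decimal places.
End-effector z-axis (col 2 of R) = (-0.4330,0.8660,0.2500)
R[2][2] = 0.2500

0.250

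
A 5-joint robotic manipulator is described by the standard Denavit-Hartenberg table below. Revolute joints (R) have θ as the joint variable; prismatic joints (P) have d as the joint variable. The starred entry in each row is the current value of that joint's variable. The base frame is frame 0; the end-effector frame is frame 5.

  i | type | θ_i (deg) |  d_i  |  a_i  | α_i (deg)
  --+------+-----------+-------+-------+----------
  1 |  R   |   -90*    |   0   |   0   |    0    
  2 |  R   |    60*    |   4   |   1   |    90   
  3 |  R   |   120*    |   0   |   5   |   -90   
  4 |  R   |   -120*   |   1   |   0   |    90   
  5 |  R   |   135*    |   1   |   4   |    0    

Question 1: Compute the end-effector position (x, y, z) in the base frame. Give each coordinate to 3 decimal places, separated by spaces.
-2.933 5.099 6.891

after link 1: o_1 = (0.0000, 0.0000, 0.0000)
after link 2: o_2 = (0.8660, -0.5000, 4.0000)
after link 3: o_3 = (-1.2990, 0.7500, 8.3301)
after link 4: o_4 = (-2.0490, 1.1830, 7.8301)
after link 5: o_5 = (-2.9330, 5.0991, 6.8907)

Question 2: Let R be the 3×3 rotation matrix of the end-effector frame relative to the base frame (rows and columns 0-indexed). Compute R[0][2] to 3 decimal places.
End-effector z-axis (col 2 of R) = (0.6250,0.2165,-0.7500)
R[0][2] = 0.6250

0.625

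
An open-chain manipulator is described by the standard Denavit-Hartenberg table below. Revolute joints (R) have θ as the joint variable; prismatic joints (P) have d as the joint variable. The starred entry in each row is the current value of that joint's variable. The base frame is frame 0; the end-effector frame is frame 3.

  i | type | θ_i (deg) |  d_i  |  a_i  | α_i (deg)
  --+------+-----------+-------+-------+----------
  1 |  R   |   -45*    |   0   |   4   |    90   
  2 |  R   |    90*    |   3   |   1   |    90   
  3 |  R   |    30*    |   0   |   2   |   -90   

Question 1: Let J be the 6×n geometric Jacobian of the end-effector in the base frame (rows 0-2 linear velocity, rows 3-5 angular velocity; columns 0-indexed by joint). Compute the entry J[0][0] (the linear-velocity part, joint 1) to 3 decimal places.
axis z_0 = ẑ; lever o_n−o_0 = (0.0000,-5.6569,2.7321)
cross product → J_v[:, 0] = (5.6569,0.0000,-0.0000)
J_ω[:, 0] = z_0
entry J[0][0] = 5.6569

5.657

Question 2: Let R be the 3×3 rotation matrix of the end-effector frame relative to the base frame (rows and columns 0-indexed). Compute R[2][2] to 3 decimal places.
-0.500

End-effector z-axis (col 2 of R) = (-0.6124,-0.6124,-0.5000)
R[2][2] = -0.5000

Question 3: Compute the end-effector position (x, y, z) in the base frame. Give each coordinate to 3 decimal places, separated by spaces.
after link 1: o_1 = (2.8284, -2.8284, 0.0000)
after link 2: o_2 = (0.7071, -4.9497, 1.0000)
after link 3: o_3 = (0.0000, -5.6569, 2.7321)

0.000 -5.657 2.732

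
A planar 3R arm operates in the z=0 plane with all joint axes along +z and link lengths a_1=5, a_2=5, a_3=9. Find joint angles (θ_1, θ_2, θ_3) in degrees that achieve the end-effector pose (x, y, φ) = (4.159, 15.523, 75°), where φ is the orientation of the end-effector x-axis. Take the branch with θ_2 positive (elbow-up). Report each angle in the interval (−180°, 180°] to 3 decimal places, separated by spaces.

wrist centre = target − a_3·(cos φ, sin φ) = (1.8296, 6.8297)
cos θ_2 = (49.9919−5²−5²)/(2·5·5) = -0.0002; θ_2 = 90.0093° (elbow-up)
β = atan2(6.8297,1.8296) = 75.0029°; ψ = atan2(5.0000,4.9992) = 45.0046°
θ_1 = β − ψ = 29.9983°
θ_3 = φ − θ_1 − θ_2 = -45.0076° (wrapped to (-180°,180°])

29.998 90.009 -45.008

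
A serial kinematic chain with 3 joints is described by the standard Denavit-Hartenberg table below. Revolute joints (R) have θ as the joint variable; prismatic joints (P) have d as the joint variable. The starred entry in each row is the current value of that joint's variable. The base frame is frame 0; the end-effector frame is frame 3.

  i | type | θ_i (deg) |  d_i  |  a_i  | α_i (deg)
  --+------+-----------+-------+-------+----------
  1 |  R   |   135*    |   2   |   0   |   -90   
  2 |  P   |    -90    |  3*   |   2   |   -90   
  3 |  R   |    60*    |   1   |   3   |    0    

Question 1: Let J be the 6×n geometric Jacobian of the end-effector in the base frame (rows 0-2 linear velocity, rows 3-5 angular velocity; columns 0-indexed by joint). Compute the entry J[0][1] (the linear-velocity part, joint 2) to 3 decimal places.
-0.707

prismatic axis z_1 = (-0.7071,-0.7071,0.0000)
J_v[:, 1] = z_1; J_ω[:, 1] = (0,0,0)
entry J[0][1] = -0.7071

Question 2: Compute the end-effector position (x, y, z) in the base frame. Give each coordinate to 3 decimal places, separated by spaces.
after link 1: o_1 = (0.0000, 0.0000, 2.0000)
after link 2: o_2 = (-2.1213, -2.1213, 4.0000)
after link 3: o_3 = (-0.9913, 0.4229, 5.5000)

-0.991 0.423 5.500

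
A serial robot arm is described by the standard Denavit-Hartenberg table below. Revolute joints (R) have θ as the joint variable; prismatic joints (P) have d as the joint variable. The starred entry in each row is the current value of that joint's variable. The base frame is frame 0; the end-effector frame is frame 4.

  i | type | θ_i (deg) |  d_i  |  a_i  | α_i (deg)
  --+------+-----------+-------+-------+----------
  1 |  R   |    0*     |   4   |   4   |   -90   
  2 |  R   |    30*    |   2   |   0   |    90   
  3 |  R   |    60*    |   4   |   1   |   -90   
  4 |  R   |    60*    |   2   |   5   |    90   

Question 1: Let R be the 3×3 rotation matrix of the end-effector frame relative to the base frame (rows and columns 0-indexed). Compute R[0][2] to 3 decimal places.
0.625

End-effector z-axis (col 2 of R) = (0.6250,0.7500,0.2165)
R[0][2] = 0.6250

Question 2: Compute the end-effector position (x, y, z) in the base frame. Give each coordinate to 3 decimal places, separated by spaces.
3.850 6.031 3.705

after link 1: o_1 = (4.0000, 0.0000, 4.0000)
after link 2: o_2 = (4.0000, 2.0000, 4.0000)
after link 3: o_3 = (6.4330, 2.8660, 7.2141)
after link 4: o_4 = (3.8505, 6.0311, 3.7051)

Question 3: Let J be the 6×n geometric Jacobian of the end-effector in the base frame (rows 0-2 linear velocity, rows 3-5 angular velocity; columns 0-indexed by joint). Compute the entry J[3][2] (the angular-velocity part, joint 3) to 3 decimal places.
axis z_2 = (0.5000,0.0000,0.8660); lever o_n−o_2 = (-0.1495,4.0311,-0.2949)
cross product → J_v[:, 2] = (-3.4910,0.0179,2.0155)
J_ω[:, 2] = z_2
entry J[3][2] = 0.5000

0.500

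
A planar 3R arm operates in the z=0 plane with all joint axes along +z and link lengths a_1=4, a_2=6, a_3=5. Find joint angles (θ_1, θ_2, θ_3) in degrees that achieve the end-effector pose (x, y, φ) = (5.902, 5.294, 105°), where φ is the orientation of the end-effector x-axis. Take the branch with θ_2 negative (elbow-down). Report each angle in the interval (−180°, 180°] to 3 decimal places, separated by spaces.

wrist centre = target − a_3·(cos φ, sin φ) = (7.1961, 0.4644)
cos θ_2 = (51.9994−4²−6²)/(2·4·6) = -0.0000; θ_2 = -90.0007° (elbow-down)
β = atan2(0.4644,7.1961) = 3.6922°; ψ = atan2(-6.0000,3.9999) = -56.3104°
θ_1 = β − ψ = 60.0026°
θ_3 = φ − θ_1 − θ_2 = 134.9980° (wrapped to (-180°,180°])

60.003 -90.001 134.998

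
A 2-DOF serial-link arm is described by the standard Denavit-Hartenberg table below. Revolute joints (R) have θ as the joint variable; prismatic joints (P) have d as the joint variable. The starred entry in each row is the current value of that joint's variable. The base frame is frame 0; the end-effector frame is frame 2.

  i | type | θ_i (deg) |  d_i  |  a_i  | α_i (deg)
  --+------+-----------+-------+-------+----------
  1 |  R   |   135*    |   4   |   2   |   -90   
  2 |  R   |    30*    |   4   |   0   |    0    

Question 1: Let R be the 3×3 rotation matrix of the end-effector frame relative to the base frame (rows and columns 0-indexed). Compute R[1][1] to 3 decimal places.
-0.354

End-effector y-axis (col 1 of R) = (0.3536,-0.3536,-0.8660)
R[1][1] = -0.3536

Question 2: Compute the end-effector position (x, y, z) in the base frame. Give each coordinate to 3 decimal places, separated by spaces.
after link 1: o_1 = (-1.4142, 1.4142, 4.0000)
after link 2: o_2 = (-4.2426, -1.4142, 4.0000)

-4.243 -1.414 4.000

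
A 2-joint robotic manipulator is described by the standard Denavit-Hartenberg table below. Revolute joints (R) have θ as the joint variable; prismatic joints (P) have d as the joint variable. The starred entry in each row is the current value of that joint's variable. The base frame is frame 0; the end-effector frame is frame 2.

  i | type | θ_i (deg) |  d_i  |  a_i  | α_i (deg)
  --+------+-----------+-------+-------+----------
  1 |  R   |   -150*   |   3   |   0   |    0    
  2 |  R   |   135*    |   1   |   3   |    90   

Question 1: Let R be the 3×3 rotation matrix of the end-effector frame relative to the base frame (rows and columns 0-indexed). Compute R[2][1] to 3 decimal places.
End-effector y-axis (col 1 of R) = (0.0000,0.0000,1.0000)
R[2][1] = 1.0000

1.000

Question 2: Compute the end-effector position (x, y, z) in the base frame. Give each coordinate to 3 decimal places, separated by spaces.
2.898 -0.776 4.000

after link 1: o_1 = (0.0000, 0.0000, 3.0000)
after link 2: o_2 = (2.8978, -0.7765, 4.0000)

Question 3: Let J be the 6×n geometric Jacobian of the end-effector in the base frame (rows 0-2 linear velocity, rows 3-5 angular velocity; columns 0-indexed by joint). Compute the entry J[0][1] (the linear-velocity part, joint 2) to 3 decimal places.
axis z_1 = (0.0000,0.0000,1.0000); lever o_n−o_1 = (2.8978,-0.7765,1.0000)
cross product → J_v[:, 1] = (0.7765,2.8978,-0.0000)
J_ω[:, 1] = z_1
entry J[0][1] = 0.7765

0.776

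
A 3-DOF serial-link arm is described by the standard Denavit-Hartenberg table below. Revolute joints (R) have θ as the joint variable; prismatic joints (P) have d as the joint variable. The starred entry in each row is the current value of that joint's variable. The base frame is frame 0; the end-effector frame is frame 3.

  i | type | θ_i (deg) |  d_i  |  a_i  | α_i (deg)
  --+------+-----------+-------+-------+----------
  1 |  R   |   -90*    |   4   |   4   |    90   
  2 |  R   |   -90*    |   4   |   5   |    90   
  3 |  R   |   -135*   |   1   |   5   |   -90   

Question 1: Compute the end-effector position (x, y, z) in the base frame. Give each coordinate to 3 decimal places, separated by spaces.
after link 1: o_1 = (0.0000, -4.0000, 4.0000)
after link 2: o_2 = (-4.0000, -4.0000, -1.0000)
after link 3: o_3 = (-0.4645, -3.0000, 2.5355)

-0.464 -3.000 2.536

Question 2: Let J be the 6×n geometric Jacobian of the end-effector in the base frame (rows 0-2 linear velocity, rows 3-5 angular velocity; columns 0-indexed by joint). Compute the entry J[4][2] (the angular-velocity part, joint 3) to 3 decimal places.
1.000

axis z_2 = (-0.0000,1.0000,-0.0000); lever o_n−o_2 = (3.5355,1.0000,3.5355)
cross product → J_v[:, 2] = (3.5355,0.0000,-3.5355)
J_ω[:, 2] = z_2
entry J[4][2] = 1.0000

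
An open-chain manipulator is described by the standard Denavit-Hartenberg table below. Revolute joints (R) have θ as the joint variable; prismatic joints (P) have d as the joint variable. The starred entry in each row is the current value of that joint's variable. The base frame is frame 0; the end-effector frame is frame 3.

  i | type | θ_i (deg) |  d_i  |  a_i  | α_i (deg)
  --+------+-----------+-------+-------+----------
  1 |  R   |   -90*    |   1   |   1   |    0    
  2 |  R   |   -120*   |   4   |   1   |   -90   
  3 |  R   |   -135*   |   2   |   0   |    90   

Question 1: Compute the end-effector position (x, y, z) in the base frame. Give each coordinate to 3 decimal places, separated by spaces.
after link 1: o_1 = (0.0000, -1.0000, 1.0000)
after link 2: o_2 = (-0.8660, -0.5000, 5.0000)
after link 3: o_3 = (-1.8660, -2.2321, 5.0000)

-1.866 -2.232 5.000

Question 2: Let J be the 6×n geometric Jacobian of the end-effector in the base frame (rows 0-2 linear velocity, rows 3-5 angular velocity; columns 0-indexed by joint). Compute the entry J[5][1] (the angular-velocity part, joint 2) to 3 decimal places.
axis z_1 = (0.0000,0.0000,1.0000); lever o_n−o_1 = (-1.8660,-1.2321,4.0000)
cross product → J_v[:, 1] = (1.2321,-1.8660,0.0000)
J_ω[:, 1] = z_1
entry J[5][1] = 1.0000

1.000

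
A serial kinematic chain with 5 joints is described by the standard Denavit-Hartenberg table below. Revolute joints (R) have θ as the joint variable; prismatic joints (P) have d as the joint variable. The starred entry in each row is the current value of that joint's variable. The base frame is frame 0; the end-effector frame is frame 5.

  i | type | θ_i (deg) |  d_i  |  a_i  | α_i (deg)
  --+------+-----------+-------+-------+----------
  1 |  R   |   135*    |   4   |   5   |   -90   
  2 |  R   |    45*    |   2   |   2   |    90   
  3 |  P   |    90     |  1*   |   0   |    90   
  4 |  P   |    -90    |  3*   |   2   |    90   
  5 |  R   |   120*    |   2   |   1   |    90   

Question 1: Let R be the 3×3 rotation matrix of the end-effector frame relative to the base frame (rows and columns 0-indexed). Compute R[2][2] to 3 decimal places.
End-effector z-axis (col 2 of R) = (0.1830,-0.1830,-0.9659)
R[2][2] = -0.9659

-0.966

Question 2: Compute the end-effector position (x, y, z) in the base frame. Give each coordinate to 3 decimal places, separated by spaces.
-6.219 6.219 -0.501

after link 1: o_1 = (-3.5355, 3.5355, 4.0000)
after link 2: o_2 = (-5.9497, 3.1213, 2.5858)
after link 3: o_3 = (-6.4497, 3.6213, 3.2929)
after link 4: o_4 = (-6.9497, 4.1213, -0.2426)
after link 5: o_5 = (-6.2185, 6.2185, -0.5015)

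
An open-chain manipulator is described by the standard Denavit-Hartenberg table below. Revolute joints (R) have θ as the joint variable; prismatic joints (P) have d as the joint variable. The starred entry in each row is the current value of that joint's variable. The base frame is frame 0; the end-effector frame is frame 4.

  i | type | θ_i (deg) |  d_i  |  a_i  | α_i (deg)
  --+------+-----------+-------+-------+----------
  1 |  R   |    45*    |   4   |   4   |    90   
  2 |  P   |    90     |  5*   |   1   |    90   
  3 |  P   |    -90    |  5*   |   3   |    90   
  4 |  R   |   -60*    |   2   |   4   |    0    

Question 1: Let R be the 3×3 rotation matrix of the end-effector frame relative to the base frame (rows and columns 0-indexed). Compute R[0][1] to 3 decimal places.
-0.259

End-effector y-axis (col 1 of R) = (-0.2588,0.9659,0.0000)
R[0][1] = -0.2588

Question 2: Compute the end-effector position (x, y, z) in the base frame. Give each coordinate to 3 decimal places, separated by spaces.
after link 1: o_1 = (2.8284, 2.8284, 4.0000)
after link 2: o_2 = (6.3640, -0.7071, 5.0000)
after link 3: o_3 = (7.7782, 4.9497, 5.0000)
after link 4: o_4 = (3.9145, 3.9145, 3.0000)

3.914 3.914 3.000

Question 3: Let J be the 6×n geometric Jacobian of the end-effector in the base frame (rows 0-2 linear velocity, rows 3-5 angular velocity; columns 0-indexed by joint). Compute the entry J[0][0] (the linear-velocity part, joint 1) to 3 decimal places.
-3.914

axis z_0 = ẑ; lever o_n−o_0 = (3.9145,3.9145,3.0000)
cross product → J_v[:, 0] = (-3.9145,3.9145,0.0000)
J_ω[:, 0] = z_0
entry J[0][0] = -3.9145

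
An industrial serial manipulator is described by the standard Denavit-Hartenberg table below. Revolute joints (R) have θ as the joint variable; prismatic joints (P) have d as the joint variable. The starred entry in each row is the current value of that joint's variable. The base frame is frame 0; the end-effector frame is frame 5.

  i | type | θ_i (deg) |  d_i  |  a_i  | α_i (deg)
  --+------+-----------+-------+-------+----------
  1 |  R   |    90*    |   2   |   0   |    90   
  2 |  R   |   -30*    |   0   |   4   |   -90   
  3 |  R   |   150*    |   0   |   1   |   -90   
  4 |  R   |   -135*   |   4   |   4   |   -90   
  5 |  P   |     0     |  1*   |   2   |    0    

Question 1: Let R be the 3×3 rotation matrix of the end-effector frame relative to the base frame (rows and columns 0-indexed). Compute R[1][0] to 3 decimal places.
End-effector x-axis (col 0 of R) = (0.3536,0.8839,0.3062)
R[1][0] = 0.8839

0.884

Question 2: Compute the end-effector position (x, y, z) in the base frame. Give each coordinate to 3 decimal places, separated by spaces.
after link 1: o_1 = (0.0000, 0.0000, 2.0000)
after link 2: o_2 = (0.0000, 3.4641, 0.0000)
after link 3: o_3 = (-0.5000, 2.7141, 0.4330)
after link 4: o_4 = (4.3783, 4.5176, 2.6578)
after link 5: o_5 = (4.7319, 6.1086, 4.1887)

4.732 6.109 4.189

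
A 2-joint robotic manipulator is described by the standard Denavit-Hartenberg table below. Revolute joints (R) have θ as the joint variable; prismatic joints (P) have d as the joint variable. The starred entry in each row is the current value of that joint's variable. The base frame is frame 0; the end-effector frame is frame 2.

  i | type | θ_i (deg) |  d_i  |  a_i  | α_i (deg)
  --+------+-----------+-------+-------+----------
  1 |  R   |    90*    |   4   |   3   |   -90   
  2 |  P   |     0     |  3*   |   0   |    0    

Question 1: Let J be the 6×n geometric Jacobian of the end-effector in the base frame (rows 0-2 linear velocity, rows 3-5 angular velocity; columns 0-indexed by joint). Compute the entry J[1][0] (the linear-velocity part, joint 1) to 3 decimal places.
-3.000

axis z_0 = ẑ; lever o_n−o_0 = (-3.0000,3.0000,4.0000)
cross product → J_v[:, 0] = (-3.0000,-3.0000,0.0000)
J_ω[:, 0] = z_0
entry J[1][0] = -3.0000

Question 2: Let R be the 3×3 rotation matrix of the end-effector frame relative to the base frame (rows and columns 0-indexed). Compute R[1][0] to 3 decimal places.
End-effector x-axis (col 0 of R) = (0.0000,1.0000,0.0000)
R[1][0] = 1.0000

1.000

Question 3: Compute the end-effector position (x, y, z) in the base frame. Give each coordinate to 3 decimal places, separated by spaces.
-3.000 3.000 4.000

after link 1: o_1 = (0.0000, 3.0000, 4.0000)
after link 2: o_2 = (-3.0000, 3.0000, 4.0000)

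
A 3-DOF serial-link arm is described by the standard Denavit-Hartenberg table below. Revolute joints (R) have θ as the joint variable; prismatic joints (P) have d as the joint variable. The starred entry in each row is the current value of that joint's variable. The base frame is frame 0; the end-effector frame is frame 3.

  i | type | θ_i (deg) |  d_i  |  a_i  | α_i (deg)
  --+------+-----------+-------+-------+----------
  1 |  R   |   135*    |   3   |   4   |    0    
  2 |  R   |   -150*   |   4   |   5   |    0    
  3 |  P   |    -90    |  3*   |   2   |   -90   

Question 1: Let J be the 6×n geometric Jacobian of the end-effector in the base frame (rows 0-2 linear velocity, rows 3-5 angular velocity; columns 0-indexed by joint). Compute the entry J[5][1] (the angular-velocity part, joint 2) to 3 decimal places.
axis z_1 = (0.0000,0.0000,1.0000); lever o_n−o_1 = (4.3120,-3.2259,7.0000)
cross product → J_v[:, 1] = (3.2259,4.3120,-0.0000)
J_ω[:, 1] = z_1
entry J[5][1] = 1.0000

1.000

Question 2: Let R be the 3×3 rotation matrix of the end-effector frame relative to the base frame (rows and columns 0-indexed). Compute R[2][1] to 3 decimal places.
End-effector y-axis (col 1 of R) = (0.0000,-0.0000,-1.0000)
R[2][1] = -1.0000

-1.000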